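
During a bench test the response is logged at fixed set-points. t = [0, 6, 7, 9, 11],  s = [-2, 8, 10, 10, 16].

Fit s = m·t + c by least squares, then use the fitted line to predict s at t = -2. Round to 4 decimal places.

Forming AᵀA = [[287, 33]; [33, 5]] and Aᵀs = [384, 42]ᵀ gives AᵀA·[m, c]ᵀ = Aᵀs.
Eliminating c: 5·(row 1) − 33·(row 2) gives 346·m = 5·384 − 33·42 = 534, so m = 267/173.
Then c = (42 − 33·(267/173))/5 = -309/173.
At t = -2: ŝ = (267/173)·(-2) + (-309/173)·(1) = -843/173.

ŝ = -4.8728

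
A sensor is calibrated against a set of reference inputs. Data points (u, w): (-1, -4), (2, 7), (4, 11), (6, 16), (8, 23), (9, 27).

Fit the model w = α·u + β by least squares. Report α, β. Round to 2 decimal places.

The normal equations are: 202·α + 28·β = 585;  28·α + 6·β = 80.
(Σu·u = 202, Σu = 28, Σ1 = 6, Σu·w = 585, Σw = 80.)
Determinant 202·6 − 28² = 428.
α = (585·6 − 28·80)/428 = 635/214; β = (202·80 − 28·585)/428 = -55/107.

α = 2.97, β = -0.51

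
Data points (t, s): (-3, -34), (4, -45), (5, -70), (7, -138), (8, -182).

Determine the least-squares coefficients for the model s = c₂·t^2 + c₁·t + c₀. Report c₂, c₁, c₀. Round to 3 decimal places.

c₂ = -2.971, c₁ = 1.437, c₀ = -2.967

The normal equations are: 7459·c₂ + 1017·c₁ + 163·c₀ = -21186;  1017·c₂ + 163·c₁ + 21·c₀ = -2850;  163·c₂ + 21·c₁ + 5·c₀ = -469.
(Σt^2·t^2 = 7459, Σt^2·t = 1017, Σt^2 = 163, Σt·t = 163, Σt = 21, Σ1 = 5, Σt^2·s = -21186, Σt·s = -2850, Σs = -469.)
Inverting the 3×3 Gram matrix, [c₂, c₁, c₀]ᵀ = [-185609/62464, 89781/62464, -92675/31232]ᵀ.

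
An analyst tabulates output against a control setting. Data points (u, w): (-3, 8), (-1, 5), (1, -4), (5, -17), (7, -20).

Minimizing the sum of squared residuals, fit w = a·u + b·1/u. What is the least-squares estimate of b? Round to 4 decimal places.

b = -1.4634

The normal system XᵀX·[a, b]ᵀ = Xᵀw is [[85, 5]; [5, 23941/11025]]·[a, b]ᵀ = [-258, -1882/105]ᵀ.
Determinant 85·(23941/11025) − 5² = 351872/2205.
a = ((-258)·(23941/11025) − 5·(-1882/105))/(351872/2205) = -648591/219920; b = (85·(-1882/105) − 5·(-258))/(351872/2205) = -64365/43984.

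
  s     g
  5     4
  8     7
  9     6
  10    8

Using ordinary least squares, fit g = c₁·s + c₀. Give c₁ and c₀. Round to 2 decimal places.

c₁ = 0.71, c₀ = 0.54

The normal system AᵀA·[c₁, c₀]ᵀ = Aᵀg is [[270, 32]; [32, 4]]·[c₁, c₀]ᵀ = [210, 25]ᵀ.
Δ = 270·4 − 32² = 56.
c₁ = (210·4 − 32·25)/56 = 5/7; c₀ = (270·25 − 32·210)/56 = 15/28.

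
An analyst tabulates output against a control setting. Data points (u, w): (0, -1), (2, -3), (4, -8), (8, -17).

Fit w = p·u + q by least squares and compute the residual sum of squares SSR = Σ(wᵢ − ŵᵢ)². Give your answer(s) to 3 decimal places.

With design matrix M, MᵀM = [[84, 14]; [14, 4]] and Mᵀw = [-174, -29]ᵀ.
det = 84·4 − 14² = 140.
p = ((-174)·4 − 14·(-29))/140 = -29/14; q = (84·(-29) − 14·(-174))/140 = 0.
Residuals: -1, 8/7, 2/7, -3/7; SSR = 18/7.

SSR = 2.571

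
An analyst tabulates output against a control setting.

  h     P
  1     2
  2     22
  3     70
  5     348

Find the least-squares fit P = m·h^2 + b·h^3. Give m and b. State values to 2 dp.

m = -1.02, b = 2.99

XᵀX·[m, b]ᵀ = XᵀP reads: 723·m + 3401·b = 9420;  3401·m + 16419·b = 45568.
(Σh^2·h^2 = 723, Σh^2·h^3 = 3401, Σh^3·h^3 = 16419, Σh^2·P = 9420, Σh^3·P = 45568.)
Eliminating b: 16419·(row 1) − 3401·(row 2) gives 304136·m = 16419·9420 − 3401·45568 = -309788, so m = -77447/76034.
Then b = (45568 − 3401·(-77447/76034))/16419 = 227061/76034.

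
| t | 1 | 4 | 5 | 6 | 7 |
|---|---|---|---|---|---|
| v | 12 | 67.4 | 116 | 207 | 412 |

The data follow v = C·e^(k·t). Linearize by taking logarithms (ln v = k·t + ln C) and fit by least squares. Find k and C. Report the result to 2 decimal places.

Taking logs, ln v = k·t + ln C, so regress ln v on t.
Sums: Σt = 23.0000, Σ(t)² = 127.0000, Σln v = 22.8029, Σt·ln v = 117.2389.
Normal system: [[127.0000, 23.0000]; [23.0000, 5]]·[k, ln C]ᵀ = [117.2389, 22.8029]ᵀ.
Δ = 127.0000·5 − (23.0000)² = 106.0000; k = (117.2389·5 − 23.0000·22.8029)/106.0000 = 0.58234, ln C = (127.0000·22.8029 − 23.0000·117.2389)/106.0000 = 1.88180, so C = exp(1.88180) = 6.56534.

k = 0.58, C = 6.57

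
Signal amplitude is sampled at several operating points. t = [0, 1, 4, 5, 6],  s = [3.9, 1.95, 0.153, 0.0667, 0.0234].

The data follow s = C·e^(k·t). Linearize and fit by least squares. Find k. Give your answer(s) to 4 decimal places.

k = -0.8475

Linearized form: ln s = k·t + ln C. From the 5 transformed points,
XᵀX = [[78.0000, 16.0000]; [16.0000, 5]], rhs = [-42.9093, -6.3111]ᵀ  (here Σt = 16.0000, Σ(t)² = 78.0000, Σln s = -6.3111, Σt·ln s = -42.9093).
Solving (det = 134.0000): k = -0.84753, ln C = 1.44989.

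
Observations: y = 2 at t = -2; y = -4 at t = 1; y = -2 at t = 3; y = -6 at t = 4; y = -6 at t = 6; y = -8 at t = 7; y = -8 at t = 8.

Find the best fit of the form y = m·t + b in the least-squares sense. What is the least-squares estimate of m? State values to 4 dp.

m = -0.9427

AᵀA·[m, b]ᵀ = Aᵀy reads: 179·m + 27·b = -194;  27·m + 7·b = -32.
Determinant 179·7 − 27² = 524.
m = ((-194)·7 − 27·(-32))/524 = -247/262; b = (179·(-32) − 27·(-194))/524 = -245/262.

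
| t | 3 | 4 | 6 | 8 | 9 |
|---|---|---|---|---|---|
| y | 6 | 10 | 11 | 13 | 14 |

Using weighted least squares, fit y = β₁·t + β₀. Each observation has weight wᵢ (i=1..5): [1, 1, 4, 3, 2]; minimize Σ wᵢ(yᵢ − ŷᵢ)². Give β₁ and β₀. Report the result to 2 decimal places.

β₁ = 1.12, β₀ = 4.11

Forming MᵀWM = [[523, 73]; [73, 11]] and MᵀWy = [886, 127]ᵀ gives MᵀWM·[β₁, β₀]ᵀ = MᵀWy.
det = 523·11 − 73² = 424.
β₁ = (886·11 − 73·127)/424 = 475/424; β₀ = (523·127 − 73·886)/424 = 1743/424.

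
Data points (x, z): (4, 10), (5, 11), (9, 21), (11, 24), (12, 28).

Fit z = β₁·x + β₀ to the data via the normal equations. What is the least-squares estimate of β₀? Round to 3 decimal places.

Compute the Gram sums: Σx·x = 387, Σx = 41, Σ1 = 5.
Right-hand side: Σx·z = 884, Σz = 94.
Δ = 387·5 − 41² = 254.
β₁ = (884·5 − 41·94)/254 = 283/127; β₀ = (387·94 − 41·884)/254 = 67/127.

β₀ = 0.528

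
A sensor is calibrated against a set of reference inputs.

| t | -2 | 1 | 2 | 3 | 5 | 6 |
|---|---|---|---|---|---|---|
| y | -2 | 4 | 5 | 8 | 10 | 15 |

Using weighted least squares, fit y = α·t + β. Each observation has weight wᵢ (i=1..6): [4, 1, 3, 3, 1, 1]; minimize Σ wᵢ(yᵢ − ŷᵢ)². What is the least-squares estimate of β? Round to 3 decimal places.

Forming MᵀWM = [[117, 19]; [19, 13]] and MᵀWy = [262, 60]ᵀ gives MᵀWM·[α, β]ᵀ = MᵀWy.
Determinant 117·13 − 19² = 1160.
α = (262·13 − 19·60)/1160 = 1133/580; β = (117·60 − 19·262)/1160 = 1021/580.

β = 1.760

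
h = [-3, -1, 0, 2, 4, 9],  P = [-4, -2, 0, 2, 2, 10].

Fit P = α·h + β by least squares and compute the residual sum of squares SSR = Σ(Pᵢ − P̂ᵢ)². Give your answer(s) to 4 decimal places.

SSR = 4.2862

Sums needed: Σh·h = 111, Σh = 11, Σ1 = 6.
Right-hand side: Σh·P = 116, ΣP = 8.
Eliminating β: 6·(row 1) − 11·(row 2) gives 545·α = 6·116 − 11·8 = 608, so α = 608/545.
Then β = (8 − 11·(608/545))/6 = -388/545.
Residuals: 32/545, -94/545, 388/545, 262/545, -954/545, 366/545; SSR = 2336/545.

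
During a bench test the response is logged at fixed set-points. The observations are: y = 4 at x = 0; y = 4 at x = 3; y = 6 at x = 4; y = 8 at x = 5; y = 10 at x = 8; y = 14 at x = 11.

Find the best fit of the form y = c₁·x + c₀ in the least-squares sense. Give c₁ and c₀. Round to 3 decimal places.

c₁ = 0.967, c₀ = 2.673

Entries of MᵀM: Σx·x = 235, Σx = 31, Σ1 = 6.
And Σx·y = 310, Σy = 46.
MᵀM·[c₁, c₀]ᵀ = Mᵀy becomes [[235, 31]; [31, 6]]·[c₁, c₀]ᵀ = [310, 46]ᵀ.
Determinant 235·6 − 31² = 449.
c₁ = (310·6 − 31·46)/449 = 434/449; c₀ = (235·46 − 31·310)/449 = 1200/449.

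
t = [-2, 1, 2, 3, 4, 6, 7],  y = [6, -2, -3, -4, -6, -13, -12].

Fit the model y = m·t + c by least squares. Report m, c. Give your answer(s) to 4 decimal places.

m = -2.0714, c = 1.3571

Forming MᵀM = [[119, 21]; [21, 7]] and Mᵀy = [-218, -34]ᵀ gives MᵀM·[m, c]ᵀ = Mᵀy.
Eliminating c: 7·(row 1) − 21·(row 2) gives 392·m = 7·(-218) − 21·(-34) = -812, so m = -29/14.
Then c = ((-34) − 21·(-29/14))/7 = 19/14.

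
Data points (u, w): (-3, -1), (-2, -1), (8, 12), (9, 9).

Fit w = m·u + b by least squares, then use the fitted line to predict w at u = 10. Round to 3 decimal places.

ŵ = 11.922

The normal equations are: 158·m + 12·b = 182;  12·m + 4·b = 19.
(Σu·u = 158, Σu = 12, Σ1 = 4, Σu·w = 182, Σw = 19.)
Determinant 158·4 − 12² = 488.
m = (182·4 − 12·19)/488 = 125/122; b = (158·19 − 12·182)/488 = 409/244.
At u = 10: ŵ = (125/122)·(10) + (409/244)·(1) = 2909/244.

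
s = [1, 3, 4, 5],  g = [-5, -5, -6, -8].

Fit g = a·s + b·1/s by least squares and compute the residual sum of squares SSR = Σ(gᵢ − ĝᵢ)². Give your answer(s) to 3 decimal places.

The normal equations are: 51·a + 4·b = -84;  4·a + (4369/3600)·b = -293/30.
(Σs·s = 51, Σs·1/s = 4, Σ1/s·1/s = 4369/3600, Σs·g = -84, Σ1/s·g = -293/30.)
Eliminating b: (4369/3600)·(row 1) − 4·(row 2) gives (55073/1200)·a = (4369/3600)·(-84) − 4·(-293/30) = -18863/300, so a = -75452/55073.
Then b = ((-293/30) − 4·(-75452/55073))/(4369/3600) = -194520/55073.
Residuals: -5393/55073, 15831/55073, 20000/55073, -24420/55073; SSR = 23170/55073.

SSR = 0.421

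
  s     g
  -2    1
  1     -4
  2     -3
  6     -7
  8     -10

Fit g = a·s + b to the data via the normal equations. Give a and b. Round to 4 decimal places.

a = -1.0156, b = -1.5531

Normal-equation sums: Σs·s = 109, Σs = 15, Σ1 = 5.
And Σs·g = -134, Σg = -23.
Normal equations: [[109, 15]; [15, 5]]·[a, b]ᵀ = [-134, -23]ᵀ.
Eliminating b: 5·(row 1) − 15·(row 2) gives 320·a = 5·(-134) − 15·(-23) = -325, so a = -65/64.
Then b = ((-23) − 15·(-65/64))/5 = -497/320.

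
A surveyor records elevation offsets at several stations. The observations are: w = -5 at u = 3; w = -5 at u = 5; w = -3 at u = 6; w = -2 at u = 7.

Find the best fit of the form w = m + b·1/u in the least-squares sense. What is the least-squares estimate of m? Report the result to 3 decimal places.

Setting ∂/∂m … = 0 gives: 4·m + (59/70)·b = -15;  (59/70)·m + (8789/44100)·b = -145/42.
(Σ1 = 4, Σ1/u = 59/70, Σ1/u·1/u = 8789/44100, Σw = -15, Σ1/u·w = -145/42.)
Determinant 4·(8789/44100) − (59/70)² = 3827/44100.
m = ((-15)·(8789/44100) − (59/70)·(-145/42))/(3827/44100) = -3510/3827; b = (4·(-145/42) − (59/70)·(-15))/(3827/44100) = -51450/3827.

m = -0.917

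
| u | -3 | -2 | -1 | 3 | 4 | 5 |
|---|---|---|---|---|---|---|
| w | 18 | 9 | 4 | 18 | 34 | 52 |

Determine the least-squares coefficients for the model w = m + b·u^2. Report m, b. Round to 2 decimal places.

m = 0.79, b = 2.04

Forming XᵀX = [[6, 64]; [64, 1060]] and Xᵀw = [135, 2208]ᵀ gives XᵀX·[m, b]ᵀ = Xᵀw.
det = 6·1060 − 64² = 2264.
m = (135·1060 − 64·2208)/2264 = 447/566; b = (6·2208 − 64·135)/2264 = 576/283.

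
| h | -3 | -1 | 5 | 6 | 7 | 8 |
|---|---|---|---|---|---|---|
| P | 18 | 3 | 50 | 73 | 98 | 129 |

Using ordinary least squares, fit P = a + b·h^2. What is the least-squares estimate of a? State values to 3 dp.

Sums needed: Σ1 = 6, Σh^2 = 184, Σh^2·h^2 = 8500.
For XᵀP: ΣP = 371, Σh^2·P = 17101.
Normal equations: [[6, 184]; [184, 8500]]·[a, b]ᵀ = [371, 17101]ᵀ.
Determinant 6·8500 − 184² = 17144.
a = (371·8500 − 184·17101)/17144 = 1729/4286; b = (6·17101 − 184·371)/17144 = 17171/8572.

a = 0.403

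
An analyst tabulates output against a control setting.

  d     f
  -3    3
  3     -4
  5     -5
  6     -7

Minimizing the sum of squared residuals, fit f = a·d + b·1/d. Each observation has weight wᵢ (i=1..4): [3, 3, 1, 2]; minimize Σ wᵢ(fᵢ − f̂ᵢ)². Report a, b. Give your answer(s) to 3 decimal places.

The normal system MᵀWM·[a, b]ᵀ = MᵀWf is [[151, 9]; [9, 343/450]]·[a, b]ᵀ = [-172, -31/3]ᵀ.
Δ = 151·(343/450) − 9² = 15343/450.
a = ((-172)·(343/450) − 9·(-31/3))/(15343/450) = -17146/15343; b = (151·(-31/3) − 9·(-172))/(15343/450) = -5550/15343.

a = -1.118, b = -0.362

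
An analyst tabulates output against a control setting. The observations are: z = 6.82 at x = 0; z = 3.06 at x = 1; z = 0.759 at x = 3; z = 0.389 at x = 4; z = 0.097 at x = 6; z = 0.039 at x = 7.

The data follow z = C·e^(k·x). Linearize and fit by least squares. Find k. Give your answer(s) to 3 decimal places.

Let Y = ln z. Fitting Y = k·x + ln C by least squares:
Over the data: Σx = 21.0000, Σ(x)² = 111.0000, Σln z = -3.7589, Σx·ln z = -40.1932.
Normal system: [[111.0000, 21.0000]; [21.0000, 6]]·[k, ln C]ᵀ = [-40.1932, -3.7589]ᵀ.
Solving (det = 225.0000): k = -0.72099, ln C = 1.89698.

k = -0.721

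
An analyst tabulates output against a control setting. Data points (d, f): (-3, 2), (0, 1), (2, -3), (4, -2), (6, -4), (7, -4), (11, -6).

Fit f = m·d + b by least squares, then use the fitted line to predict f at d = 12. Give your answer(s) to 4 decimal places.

XᵀX·[m, b]ᵀ = Xᵀf reads: 235·m + 27·b = -138;  27·m + 7·b = -16.
(Σd·d = 235, Σd = 27, Σ1 = 7, Σd·f = -138, Σf = -16.)
Eliminating b: 7·(row 1) − 27·(row 2) gives 916·m = 7·(-138) − 27·(-16) = -534, so m = -267/458.
Then b = ((-16) − 27·(-267/458))/7 = -17/458.
At d = 12: f̂ = (-267/458)·(12) + (-17/458)·(1) = -3221/458.

f̂ = -7.0328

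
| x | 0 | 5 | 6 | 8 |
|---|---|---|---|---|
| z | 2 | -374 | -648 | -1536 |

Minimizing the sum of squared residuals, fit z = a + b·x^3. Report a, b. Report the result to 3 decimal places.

a = 1.520, b = -3.004

The normal equations are: 4·a + 853·b = -2556;  853·a + 324425·b = -973150.
Eliminating b: 324425·(row 1) − 853·(row 2) gives 570091·a = 324425·(-2556) − 853·(-973150) = 866650, so a = 866650/570091.
Then b = ((-973150) − 853·(866650/570091))/324425 = -1712332/570091.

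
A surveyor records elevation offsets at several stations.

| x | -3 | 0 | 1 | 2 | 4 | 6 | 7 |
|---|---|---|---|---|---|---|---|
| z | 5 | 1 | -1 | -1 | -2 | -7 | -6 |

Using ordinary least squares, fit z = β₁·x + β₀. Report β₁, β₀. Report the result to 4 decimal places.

β₁ = -1.1298, β₀ = 1.1725

Forming MᵀM = [[115, 17]; [17, 7]] and Mᵀz = [-110, -11]ᵀ gives MᵀM·[β₁, β₀]ᵀ = Mᵀz.
Determinant 115·7 − 17² = 516.
β₁ = ((-110)·7 − 17·(-11))/516 = -583/516; β₀ = (115·(-11) − 17·(-110))/516 = 605/516.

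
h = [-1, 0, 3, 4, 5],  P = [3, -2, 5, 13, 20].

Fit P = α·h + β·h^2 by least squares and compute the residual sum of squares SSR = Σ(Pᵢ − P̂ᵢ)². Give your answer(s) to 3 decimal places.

SSR = 5.870

Normal-equation sums: Σh·h = 51, Σh·h^2 = 215, Σh^2·h^2 = 963.
Moment sums: Σh·P = 164, Σh^2·P = 756.
Normal equations: [[51, 215]; [215, 963]]·[α, β]ᵀ = [164, 756]ᵀ.
Determinant 51·963 − 215² = 2888.
α = (164·963 − 215·756)/2888 = -576/361; β = (51·756 − 215·164)/2888 = 412/361.
Residuals: 5/19, -2, -175/361, 405/361, -200/361; SSR = 2119/361.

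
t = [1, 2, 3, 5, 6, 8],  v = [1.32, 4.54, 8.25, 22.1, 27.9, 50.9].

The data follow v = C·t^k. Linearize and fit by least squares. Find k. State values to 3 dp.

k = 1.737

Taking logs, ln v = k·ln t + ln C, so regress ln v on ln t.
Σln t = 7.2724, Σ(ln t)² = 11.8122, Σln v = 14.2548, Σln t·ln v = 22.4851.
Equations: 11.8122·k + 7.2724·ln C = 22.4851;  7.2724·k + 6·ln C = 14.2548.
Solving (det = 17.9853): k = 1.73720, ln C = 0.27020.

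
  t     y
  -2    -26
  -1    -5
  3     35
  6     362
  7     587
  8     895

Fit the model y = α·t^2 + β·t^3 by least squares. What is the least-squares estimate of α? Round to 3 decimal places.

α = -2.005

XᵀX·[α, β]ᵀ = Xᵀy reads: 7891·α + 57561·β = 99281;  57561·α + 427243·β = 738931.
(Σt^2·t^2 = 7891, Σt^2·t^3 = 57561, Σt^3·t^3 = 427243, Σt^2·y = 99281, Σt^3·y = 738931.)
Eliminating β: 427243·(row 1) − 57561·(row 2) gives 58105792·α = 427243·99281 − 57561·738931 = -116495008, so α = -3640469/1815806.
Then β = (738931 − 57561·(-3640469/1815806))/427243 = 3630965/1815806.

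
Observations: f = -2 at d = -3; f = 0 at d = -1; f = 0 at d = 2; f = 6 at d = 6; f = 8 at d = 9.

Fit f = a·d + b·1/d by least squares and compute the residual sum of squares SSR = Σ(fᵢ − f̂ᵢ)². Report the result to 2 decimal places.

Setting ∂/∂a … = 0 gives: 131·a + 5·b = 114;  5·a + (227/162)·b = 23/9.
Eliminating b: (227/162)·(row 1) − 5·(row 2) gives (25687/162)·a = (227/162)·114 − 5·(23/9) = 3968/27, so a = 23808/25687.
Then b = ((23/9) − 5·(23808/25687))/(227/162) = -38106/25687.
Residuals: 7348/25687, -14298/25687, -28563/25687, 17625/25687, -4542/25687; SSR = 54718/25687.

SSR = 2.13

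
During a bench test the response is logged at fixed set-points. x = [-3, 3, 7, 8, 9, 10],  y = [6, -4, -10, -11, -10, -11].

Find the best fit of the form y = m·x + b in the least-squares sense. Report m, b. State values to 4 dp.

The normal system AᵀA·[m, b]ᵀ = Aᵀy is [[312, 34]; [34, 6]]·[m, b]ᵀ = [-388, -40]ᵀ.
Determinant 312·6 − 34² = 716.
m = ((-388)·6 − 34·(-40))/716 = -242/179; b = (312·(-40) − 34·(-388))/716 = 178/179.

m = -1.3520, b = 0.9944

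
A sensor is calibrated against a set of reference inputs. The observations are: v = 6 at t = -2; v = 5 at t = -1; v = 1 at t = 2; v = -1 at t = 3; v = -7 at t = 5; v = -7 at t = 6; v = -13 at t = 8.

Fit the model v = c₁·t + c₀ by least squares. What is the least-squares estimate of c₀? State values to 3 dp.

The normal equations are: 143·c₁ + 21·c₀ = -199;  21·c₁ + 7·c₀ = -16.
(Σt·t = 143, Σt = 21, Σ1 = 7, Σt·v = -199, Σv = -16.)
Eliminating c₀: 7·(row 1) − 21·(row 2) gives 560·c₁ = 7·(-199) − 21·(-16) = -1057, so c₁ = -151/80.
Then c₀ = ((-16) − 21·(-151/80))/7 = 1891/560.

c₀ = 3.377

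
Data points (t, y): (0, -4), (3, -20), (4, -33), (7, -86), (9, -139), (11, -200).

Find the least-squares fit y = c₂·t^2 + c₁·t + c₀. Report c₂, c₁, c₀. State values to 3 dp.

c₂ = -1.522, c₁ = -1.183, c₀ = -3.636

The normal system AᵀA·[c₂, c₁, c₀]ᵀ = Aᵀy is [[23940, 2494, 276]; [2494, 276, 34]; [276, 34, 6]]·[c₂, c₁, c₀]ᵀ = [-40381, -4245, -482]ᵀ.
Row-reducing yields c₂ = -16456/10815, c₁ = -42649/36050, c₀ = -393257/108150.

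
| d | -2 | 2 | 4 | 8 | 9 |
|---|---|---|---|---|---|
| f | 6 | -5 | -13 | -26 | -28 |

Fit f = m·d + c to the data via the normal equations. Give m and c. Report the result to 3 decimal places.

From the data, Σd·d = 169, Σd = 21, Σ1 = 5.
For Mᵀf: Σd·f = -534, Σf = -66.
So MᵀM·[m, c]ᵀ = Mᵀf: [[169, 21]; [21, 5]]·[m, c]ᵀ = [-534, -66]ᵀ.
Δ = 169·5 − 21² = 404.
m = ((-534)·5 − 21·(-66))/404 = -321/101; c = (169·(-66) − 21·(-534))/404 = 15/101.

m = -3.178, c = 0.149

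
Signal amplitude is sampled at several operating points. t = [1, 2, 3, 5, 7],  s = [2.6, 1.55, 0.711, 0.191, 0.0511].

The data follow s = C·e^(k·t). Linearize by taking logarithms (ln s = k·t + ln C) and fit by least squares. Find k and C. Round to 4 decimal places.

Linearized form: ln s = k·t + ln C. From the 5 transformed points,
AᵀA = [[88.0000, 18.0000]; [18.0000, 5]], rhs = [-28.2864, -3.5768]ᵀ  (here Σt = 18.0000, Σ(t)² = 88.0000, Σln s = -3.5768, Σt·ln s = -28.2864).
Slope k = (n·Σt·ln s − Σt·Σln s)/(n·Σ(t)² − (Σt)²) = (5·-28.2864 − 18.0000·-3.5768)/116.0000 = -0.66423; ln C = (Σln s − k·Σt)/n = 1.67586, so C = exp(1.67586) = 5.34340.

k = -0.6642, C = 5.3434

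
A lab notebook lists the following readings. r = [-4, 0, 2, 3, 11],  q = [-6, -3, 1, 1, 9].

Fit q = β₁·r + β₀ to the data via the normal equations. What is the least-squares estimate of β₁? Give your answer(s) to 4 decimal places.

β₁ = 1.0165

From the data, Σr·r = 150, Σr = 12, Σ1 = 5.
Moment sums: Σr·q = 128, Σq = 2.
Normal equations: [[150, 12]; [12, 5]]·[β₁, β₀]ᵀ = [128, 2]ᵀ.
det = 150·5 − 12² = 606.
β₁ = (128·5 − 12·2)/606 = 308/303; β₀ = (150·2 − 12·128)/606 = -206/101.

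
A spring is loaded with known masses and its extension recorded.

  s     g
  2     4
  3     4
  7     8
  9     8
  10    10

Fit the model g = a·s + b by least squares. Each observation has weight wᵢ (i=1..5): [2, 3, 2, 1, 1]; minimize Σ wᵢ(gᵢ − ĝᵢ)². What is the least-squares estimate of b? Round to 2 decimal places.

The normal system AᵀWA·[a, b]ᵀ = AᵀWg is [[314, 46]; [46, 9]]·[a, b]ᵀ = [336, 54]ᵀ.
det = 314·9 − 46² = 710.
a = (336·9 − 46·54)/710 = 54/71; b = (314·54 − 46·336)/710 = 150/71.

b = 2.11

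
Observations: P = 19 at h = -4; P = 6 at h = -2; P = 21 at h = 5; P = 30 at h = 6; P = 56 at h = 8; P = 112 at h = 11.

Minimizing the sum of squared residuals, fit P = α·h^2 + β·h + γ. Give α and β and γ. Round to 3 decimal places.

α = 1.008, β = -0.912, γ = -0.359

From the data, Σh^2·h^2 = 20930, Σh^2·h = 2112, Σh^2 = 266, Σh·h = 266, Σh = 24, Σ1 = 6.
Moment sums: Σh^2·P = 19069, Σh·P = 1877, ΣP = 244.
Inverting the 3×3 Gram matrix, [α, β, γ]ᵀ = [687803/682564, -311257/341282, -244941/682564]ᵀ.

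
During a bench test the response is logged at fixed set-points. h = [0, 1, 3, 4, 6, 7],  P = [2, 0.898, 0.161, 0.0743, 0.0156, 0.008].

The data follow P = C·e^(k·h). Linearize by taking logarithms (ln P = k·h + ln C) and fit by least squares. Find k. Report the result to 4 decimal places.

Taking logs, ln P = k·h + ln C, so regress ln P on h.
AᵀA = [[111.0000, 21.0000]; [21.0000, 6]], rhs = [-74.7463, -12.8292]ᵀ  (here Σh = 21.0000, Σ(h)² = 111.0000, Σln P = -12.8292, Σh·ln P = -74.7463).
Slope k = (n·Σh·ln P − Σh·Σln P)/(n·Σ(h)² − (Σh)²) = (6·-74.7463 − 21.0000·-12.8292)/225.0000 = -0.79584; ln C = (Σln P − k·Σh)/n = 0.64724.

k = -0.7958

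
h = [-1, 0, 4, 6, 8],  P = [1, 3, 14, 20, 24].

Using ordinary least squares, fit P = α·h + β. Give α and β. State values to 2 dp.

Setting ∂/∂α … = 0 gives: 117·α + 17·β = 367;  17·α + 5·β = 62.
Determinant 117·5 − 17² = 296.
α = (367·5 − 17·62)/296 = 781/296; β = (117·62 − 17·367)/296 = 1015/296.

α = 2.64, β = 3.43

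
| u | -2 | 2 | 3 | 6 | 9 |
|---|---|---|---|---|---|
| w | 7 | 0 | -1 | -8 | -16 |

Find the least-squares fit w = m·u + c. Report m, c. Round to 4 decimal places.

Forming AᵀA = [[134, 18]; [18, 5]] and Aᵀw = [-209, -18]ᵀ gives AᵀA·[m, c]ᵀ = Aᵀw.
Δ = 134·5 − 18² = 346.
m = ((-209)·5 − 18·(-18))/346 = -721/346; c = (134·(-18) − 18·(-209))/346 = 675/173.

m = -2.0838, c = 3.9017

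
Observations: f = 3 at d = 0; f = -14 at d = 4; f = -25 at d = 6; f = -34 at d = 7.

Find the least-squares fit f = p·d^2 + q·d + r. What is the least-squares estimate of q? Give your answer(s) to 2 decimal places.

XᵀX·[p, q, r]ᵀ = Xᵀf reads: 3953·p + 623·q + 101·r = -2790;  623·p + 101·q + 17·r = -444;  101·p + 17·q + 4·r = -70.
(Σd^2·d^2 = 3953, Σd^2·d = 623, Σd^2 = 101, Σd·d = 101, Σd = 17, Σ1 = 4, Σd^2·f = -2790, Σd·f = -444, Σf = -70.)
Row-reducing yields p = -45/124, q = -53/20, r = 907/310.

q = -2.65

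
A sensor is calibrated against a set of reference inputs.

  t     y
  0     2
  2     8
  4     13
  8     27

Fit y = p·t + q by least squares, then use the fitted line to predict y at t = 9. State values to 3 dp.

The normal system AᵀA·[p, q]ᵀ = Aᵀy is [[84, 14]; [14, 4]]·[p, q]ᵀ = [284, 50]ᵀ.
Eliminating q: 4·(row 1) − 14·(row 2) gives 140·p = 4·284 − 14·50 = 436, so p = 109/35.
Then q = (50 − 14·(109/35))/4 = 8/5.
At t = 9: ŷ = (109/35)·(9) + (8/5)·(1) = 1037/35.

ŷ = 29.629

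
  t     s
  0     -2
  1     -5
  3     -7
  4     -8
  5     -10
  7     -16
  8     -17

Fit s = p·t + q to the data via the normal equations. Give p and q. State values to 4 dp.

p = -1.8462, q = -1.9011

Normal-equation sums: Σt·t = 164, Σt = 28, Σ1 = 7.
And Σt·s = -356, Σs = -65.
So XᵀX·[p, q]ᵀ = Xᵀs: [[164, 28]; [28, 7]]·[p, q]ᵀ = [-356, -65]ᵀ.
det = 164·7 − 28² = 364.
p = ((-356)·7 − 28·(-65))/364 = -24/13; q = (164·(-65) − 28·(-356))/364 = -173/91.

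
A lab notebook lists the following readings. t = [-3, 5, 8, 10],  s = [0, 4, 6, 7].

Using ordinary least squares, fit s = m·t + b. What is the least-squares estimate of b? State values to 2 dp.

AᵀA·[m, b]ᵀ = Aᵀs reads: 198·m + 20·b = 138;  20·m + 4·b = 17.
(Σt·t = 198, Σt = 20, Σ1 = 4, Σt·s = 138, Σs = 17.)
Determinant 198·4 − 20² = 392.
m = (138·4 − 20·17)/392 = 53/98; b = (198·17 − 20·138)/392 = 303/196.

b = 1.55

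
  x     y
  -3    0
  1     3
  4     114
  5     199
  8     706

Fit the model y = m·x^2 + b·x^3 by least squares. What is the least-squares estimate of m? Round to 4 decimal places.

The normal system AᵀA·[m, b]ᵀ = Aᵀy is [[5059, 36675]; [36675, 282595]]·[m, b]ᵀ = [51986, 393646]ᵀ.
det = 5059·282595 − 36675² = 84592480.
m = (51986·282595 − 36675·393646)/84592480 = 12700831/4229624; b = (5059·393646 − 36675·51986)/84592480 = 21217141/21148120.

m = 3.0028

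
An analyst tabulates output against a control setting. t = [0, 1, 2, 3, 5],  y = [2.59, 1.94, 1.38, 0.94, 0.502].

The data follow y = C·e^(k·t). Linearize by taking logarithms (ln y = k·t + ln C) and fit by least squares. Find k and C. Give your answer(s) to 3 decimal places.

k = -0.333, C = 2.639

With ln yᵢ as the transformed response and tᵢ as the regressor:
XᵀX = [[39.0000, 11.0000]; [11.0000, 5]], rhs = [-2.3245, 1.1854]ᵀ  (here Σt = 11.0000, Σ(t)² = 39.0000, Σln y = 1.1854, Σt·ln y = -2.3245).
Δ = 39.0000·5 − (11.0000)² = 74.0000; k = (-2.3245·5 − 11.0000·1.1854)/74.0000 = -0.33327, ln C = (39.0000·1.1854 − 11.0000·-2.3245)/74.0000 = 0.97028, so C = exp(0.97028) = 2.63868.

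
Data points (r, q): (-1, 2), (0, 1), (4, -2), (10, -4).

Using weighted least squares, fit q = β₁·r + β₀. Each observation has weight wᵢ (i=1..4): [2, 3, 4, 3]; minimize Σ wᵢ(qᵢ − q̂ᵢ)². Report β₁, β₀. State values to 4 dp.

Sums needed: Σwᵢ·r·r = 366, Σwᵢ·r = 44, Σwᵢ·1 = 12.
Right-hand side: Σwᵢ·r·q = -156, Σwᵢ·q = -13.
Eliminating β₀: 12·(row 1) − 44·(row 2) gives 2456·β₁ = 12·(-156) − 44·(-13) = -1300, so β₁ = -325/614.
Then β₀ = ((-13) − 44·(-325/614))/12 = 1053/1228.

β₁ = -0.5293, β₀ = 0.8575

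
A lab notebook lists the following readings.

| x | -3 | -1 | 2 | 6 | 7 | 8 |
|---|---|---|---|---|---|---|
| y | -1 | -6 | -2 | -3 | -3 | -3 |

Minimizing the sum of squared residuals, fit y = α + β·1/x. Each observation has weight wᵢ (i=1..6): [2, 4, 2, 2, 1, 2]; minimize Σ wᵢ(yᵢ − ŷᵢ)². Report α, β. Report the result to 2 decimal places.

With design matrix A, AᵀWA = [[13, -247/84]; [-247/84, 68153/14112]] and AᵀWy = [-45, 1721/84]ᵀ.
Eliminating β: (68153/14112)·(row 1) − (-247/84)·(row 2) gives (254657/4704)·α = (68153/14112)·(-45) − (-247/84)·(1721/84) = -45239/288, so α = -116669/40209.
Then β = ((1721/84) − (-247/84)·(-116669/40209))/(68153/14112) = 48496/19589.

α = -2.90, β = 2.48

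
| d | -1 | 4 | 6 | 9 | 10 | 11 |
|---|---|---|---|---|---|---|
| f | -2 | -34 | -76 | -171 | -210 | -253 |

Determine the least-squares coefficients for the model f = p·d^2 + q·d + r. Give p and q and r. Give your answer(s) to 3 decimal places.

p = -2.071, q = -0.266, r = -0.084

Setting ∂/∂p … = 0 gives: 32755·p + 3339·q + 355·r = -68746;  3339·p + 355·q + 39·r = -7012;  355·p + 39·q + 6·r = -746.
(Σd^2·d^2 = 32755, Σd^2·d = 3339, Σd^2 = 355, Σd·d = 355, Σd = 39, Σ1 = 6, Σd^2·f = -68746, Σd·f = -7012, Σf = -746.)
Solving the 3×3 system (Gaussian elimination) gives p = -799631/386152, q = -102733/386152, r = -8075/96538.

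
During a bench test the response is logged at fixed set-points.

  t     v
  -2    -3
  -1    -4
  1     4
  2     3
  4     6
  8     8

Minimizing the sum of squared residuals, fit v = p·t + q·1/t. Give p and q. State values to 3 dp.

p = 1.007, q = 2.892

Normal-equation sums: Σt·t = 90, Σt·1/t = 6, Σ1/t·1/t = 165/64.
Right-hand side: Σt·v = 108, Σ1/t·v = 27/2.
Normal equations: [[90, 6]; [6, 165/64]]·[p, q]ᵀ = [108, 27/2]ᵀ.
det = 90·(165/64) − 6² = 6273/32.
p = (108·(165/64) − 6·(27/2))/(6273/32) = 702/697; q = (90·(27/2) − 6·108)/(6273/32) = 2016/697.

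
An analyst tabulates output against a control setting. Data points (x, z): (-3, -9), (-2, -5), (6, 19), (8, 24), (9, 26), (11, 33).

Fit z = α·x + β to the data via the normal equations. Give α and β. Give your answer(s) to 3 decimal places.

α = 2.944, β = 0.439

Sums needed: Σx·x = 315, Σx = 29, Σ1 = 6.
Moment sums: Σx·z = 940, Σz = 88.
Eliminating β: 6·(row 1) − 29·(row 2) gives 1049·α = 6·940 − 29·88 = 3088, so α = 3088/1049.
Then β = (88 − 29·(3088/1049))/6 = 460/1049.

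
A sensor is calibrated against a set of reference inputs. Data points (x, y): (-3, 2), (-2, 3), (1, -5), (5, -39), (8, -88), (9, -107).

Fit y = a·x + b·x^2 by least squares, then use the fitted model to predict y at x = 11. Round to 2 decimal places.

ŷ = -151.54

Compute the Gram sums: Σx·x = 184, Σx·x^2 = 1332, Σx^2·x^2 = 11380.
Moment sums: Σx·y = -1879, Σx^2·y = -15249.
So MᵀM·[a, b]ᵀ = Mᵀy: [[184, 1332]; [1332, 11380]]·[a, b]ᵀ = [-1879, -15249]ᵀ.
Eliminating b: 11380·(row 1) − 1332·(row 2) gives 319696·a = 11380·(-1879) − 1332·(-15249) = -1071352, so a = -133919/39962.
Then b = ((-15249) − 1332·(-133919/39962))/11380 = -75747/79924.
At x = 11: ŷ = (-133919/39962)·(11) + (-75747/79924)·(121) = -12111605/79924.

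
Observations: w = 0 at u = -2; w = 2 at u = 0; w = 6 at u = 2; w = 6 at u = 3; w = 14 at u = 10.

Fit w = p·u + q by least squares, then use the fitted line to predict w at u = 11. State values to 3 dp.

ŵ = 15.413

AᵀA·[p, q]ᵀ = Aᵀw reads: 117·p + 13·q = 170;  13·p + 5·q = 28.
(Σu·u = 117, Σu = 13, Σ1 = 5, Σu·w = 170, Σw = 28.)
Eliminating q: 5·(row 1) − 13·(row 2) gives 416·p = 5·170 − 13·28 = 486, so p = 243/208.
Then q = (28 − 13·(243/208))/5 = 41/16.
At u = 11: ŵ = (243/208)·(11) + (41/16)·(1) = 1603/104.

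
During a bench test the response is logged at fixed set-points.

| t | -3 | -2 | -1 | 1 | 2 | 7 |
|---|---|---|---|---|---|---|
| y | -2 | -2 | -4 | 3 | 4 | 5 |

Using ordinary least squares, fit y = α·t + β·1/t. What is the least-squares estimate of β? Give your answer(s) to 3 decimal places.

The normal equations are: 68·α + 6·β = 60;  6·α + (2321/882)·β = 239/21.
(Σt·t = 68, Σt·1/t = 6, Σ1/t·1/t = 2321/882, Σt·y = 60, Σ1/t·y = 239/21.)
det = 68·(2321/882) − 6² = 63038/441.
α = (60·(2321/882) − 6·(239/21))/(63038/441) = 19758/31519; β = (68·(239/21) − 6·60)/(63038/441) = 91266/31519.

β = 2.896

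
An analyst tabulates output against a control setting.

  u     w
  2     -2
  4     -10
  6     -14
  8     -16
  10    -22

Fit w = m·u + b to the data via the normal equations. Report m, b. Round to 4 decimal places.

m = -2.3000, b = 1.0000

XᵀX·[m, b]ᵀ = Xᵀw reads: 220·m + 30·b = -476;  30·m + 5·b = -64.
(Σu·u = 220, Σu = 30, Σ1 = 5, Σu·w = -476, Σw = -64.)
Determinant 220·5 − 30² = 200.
m = ((-476)·5 − 30·(-64))/200 = -23/10; b = (220·(-64) − 30·(-476))/200 = 1.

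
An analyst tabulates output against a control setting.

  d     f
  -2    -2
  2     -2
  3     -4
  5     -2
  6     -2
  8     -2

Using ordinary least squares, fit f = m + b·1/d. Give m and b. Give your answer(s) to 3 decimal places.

Normal-equation sums: Σ1 = 6, Σ1/d = 33/40, Σ1/d·1/d = 10001/14400.
For Mᵀf: Σf = -14, Σ1/d·f = -139/60.
So MᵀM·[m, b]ᵀ = Mᵀf: [[6, 33/40]; [33/40, 10001/14400]]·[m, b]ᵀ = [-14, -139/60]ᵀ.
Determinant 6·(10001/14400) − (33/40)² = 3347/960.
m = ((-14)·(10001/14400) − (33/40)·(-139/60))/(3347/960) = -112492/50205; b = (6·(-139/60) − (33/40)·(-14))/(3347/960) = -2256/3347.

m = -2.241, b = -0.674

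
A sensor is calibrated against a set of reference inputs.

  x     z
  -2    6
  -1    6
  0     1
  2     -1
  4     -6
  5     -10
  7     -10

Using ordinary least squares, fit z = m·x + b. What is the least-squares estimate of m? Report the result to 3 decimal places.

MᵀM·[m, b]ᵀ = Mᵀz reads: 99·m + 15·b = -164;  15·m + 7·b = -14.
Eliminating b: 7·(row 1) − 15·(row 2) gives 468·m = 7·(-164) − 15·(-14) = -938, so m = -469/234.
Then b = ((-14) − 15·(-469/234))/7 = 179/78.

m = -2.004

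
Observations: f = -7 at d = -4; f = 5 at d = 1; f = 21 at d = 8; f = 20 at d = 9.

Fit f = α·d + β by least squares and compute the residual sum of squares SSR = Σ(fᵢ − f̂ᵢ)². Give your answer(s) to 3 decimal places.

SSR = 5.721

Entries of AᵀA: Σd·d = 162, Σd = 14, Σ1 = 4.
Moment sums: Σd·f = 381, Σf = 39.
det = 162·4 − 14² = 452.
α = (381·4 − 14·39)/452 = 489/226; β = (162·39 − 14·381)/452 = 246/113.
Residuals: -59/113, 149/226, 171/113, -373/226; SSR = 1293/226.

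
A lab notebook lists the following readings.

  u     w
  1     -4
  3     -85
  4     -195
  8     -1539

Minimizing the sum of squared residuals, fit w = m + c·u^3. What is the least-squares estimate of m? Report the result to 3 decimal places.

m = -2.599

Setting ∂/∂m … = 0 gives: 4·m + 604·c = -1823;  604·m + 266970·c = -802747.
det = 4·266970 − 604² = 703064.
m = ((-1823)·266970 − 604·(-802747))/703064 = -913561/351532; c = (4·(-802747) − 604·(-1823))/703064 = -263737/87883.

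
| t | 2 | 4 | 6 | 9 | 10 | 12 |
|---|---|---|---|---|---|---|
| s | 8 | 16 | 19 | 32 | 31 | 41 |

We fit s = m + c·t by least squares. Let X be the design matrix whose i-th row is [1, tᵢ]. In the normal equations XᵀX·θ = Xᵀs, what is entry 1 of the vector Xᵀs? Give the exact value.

147

Entry 1 ↔ basis 1, so (Xᵀs)_{1} = Σᵢ sᵢ = (1)·(8) + (1)·(16) + (1)·(19) + (1)·(32) + (1)·(31) + (1)·(41) = 147.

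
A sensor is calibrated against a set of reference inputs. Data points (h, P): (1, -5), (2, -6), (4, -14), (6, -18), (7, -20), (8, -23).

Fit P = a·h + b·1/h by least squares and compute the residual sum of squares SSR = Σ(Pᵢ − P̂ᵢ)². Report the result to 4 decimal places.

SSR = 4.8712

With design matrix X, XᵀX = [[170, 6]; [6, 38845/28224]] and XᵀP = [-505, -1133/56]ᵀ.
Δ = 170·(38845/28224) − 6² = 2793793/14112.
a = ((-505)·(38845/28224) − 6·(-1133/56))/(2793793/14112) = -16190533/5587586; b = (170·(-1133/56) − 6·(-505))/(2793793/14112) = -5778360/2793793.
Residuals: -190677/5587586, 2316955/2793793, -5287446/2793793, -753615/2793793, 3232971/5587586, 1227188/2793793; SSR = 27218485/5587586.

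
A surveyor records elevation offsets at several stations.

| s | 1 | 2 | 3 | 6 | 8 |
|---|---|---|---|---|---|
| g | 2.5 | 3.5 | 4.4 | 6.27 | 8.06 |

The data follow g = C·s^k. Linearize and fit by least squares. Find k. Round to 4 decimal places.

k = 0.5511

Taking logs, ln g = k·ln s + ln C, so regress ln g on ln s.
Σln s = 5.6630, Σ(ln s)² = 9.2219, Σln g = 7.5733, Σln s·ln g = 10.1249.
Equations: 9.2219·k + 5.6630·ln C = 10.1249;  5.6630·k + 5·ln C = 7.5733.
Δ = 9.2219·5 − (5.6630)² = 14.0403; k = (10.1249·5 − 5.6630·7.5733)/14.0403 = 0.55107, ln C = (9.2219·7.5733 − 5.6630·10.1249)/14.0403 = 0.89054.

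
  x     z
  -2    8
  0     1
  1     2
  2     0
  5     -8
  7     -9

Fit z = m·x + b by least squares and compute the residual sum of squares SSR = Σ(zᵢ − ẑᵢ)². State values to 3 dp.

The normal system AᵀA·[m, b]ᵀ = Aᵀz is [[83, 13]; [13, 6]]·[m, b]ᵀ = [-117, -6]ᵀ.
Determinant 83·6 − 13² = 329.
m = ((-117)·6 − 13·(-6))/329 = -624/329; b = (83·(-6) − 13·(-117))/329 = 1023/329.
Residuals: 361/329, -694/329, 37/47, 225/329, -535/329, 384/329; SSR = 3536/329.

SSR = 10.748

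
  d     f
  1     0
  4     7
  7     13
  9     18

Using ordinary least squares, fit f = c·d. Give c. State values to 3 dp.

Setting ∂/∂c … = 0 gives: 147·c = 281.
(Σd·d = 147, Σd·f = 281.)
Hence c = 281 / 147 ≈ 1.91156.

c = 1.912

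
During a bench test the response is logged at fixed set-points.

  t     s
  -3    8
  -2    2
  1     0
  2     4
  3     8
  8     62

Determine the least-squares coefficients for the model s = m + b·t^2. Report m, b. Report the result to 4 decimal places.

With design matrix M, MᵀM = [[6, 91]; [91, 4291]] and Mᵀs = [84, 4136]ᵀ.
Δ = 6·4291 − 91² = 17465.
m = (84·4291 − 91·4136)/17465 = -2276/2495; b = (6·4136 − 91·84)/17465 = 17172/17465.

m = -0.9122, b = 0.9832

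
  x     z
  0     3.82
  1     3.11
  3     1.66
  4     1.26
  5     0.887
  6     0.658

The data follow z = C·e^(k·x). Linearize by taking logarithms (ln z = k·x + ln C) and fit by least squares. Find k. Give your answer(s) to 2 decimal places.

Linearized form: ln z = k·x + ln C. From the 6 transformed points,
XᵀX = [[87.0000, 19.0000]; [19.0000, 6]], rhs = [0.4687, 2.6743]ᵀ  (here Σx = 19.0000, Σ(x)² = 87.0000, Σln z = 2.6743, Σx·ln z = 0.4687).
Δ = 87.0000·6 − (19.0000)² = 161.0000; k = (0.4687·6 − 19.0000·2.6743)/161.0000 = -0.29814, ln C = (87.0000·2.6743 − 19.0000·0.4687)/161.0000 = 1.38983.

k = -0.30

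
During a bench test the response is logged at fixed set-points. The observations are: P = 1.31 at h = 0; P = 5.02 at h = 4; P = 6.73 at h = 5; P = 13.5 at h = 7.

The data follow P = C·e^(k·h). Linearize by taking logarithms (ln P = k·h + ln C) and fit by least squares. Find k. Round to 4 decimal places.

Let Y = ln P. Fitting Y = k·h + ln C by least squares:
AᵀA = [[90.0000, 16.0000]; [16.0000, 4]], rhs = [34.2054, 6.3927]ᵀ  (here Σh = 16.0000, Σ(h)² = 90.0000, Σln P = 6.3927, Σh·ln P = 34.2054).
Slope k = (n·Σh·ln P − Σh·Σln P)/(n·Σ(h)² − (Σh)²) = (4·34.2054 − 16.0000·6.3927)/104.0000 = 0.33210; ln C = (Σln P − k·Σh)/n = 0.26979.

k = 0.3321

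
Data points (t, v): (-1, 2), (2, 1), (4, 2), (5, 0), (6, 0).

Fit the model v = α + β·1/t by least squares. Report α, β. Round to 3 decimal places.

Normal-equation sums: Σ1 = 5, Σ1/t = 7/60, Σ1/t·1/t = 4969/3600.
For Mᵀv: Σv = 5, Σ1/t·v = -1.
Eliminating β: (4969/3600)·(row 1) − (7/60)·(row 2) gives (6199/900)·α = (4969/3600)·5 − (7/60)·(-1) = 5053/720, so α = 25265/24796.
Then β = ((-1) − (7/60)·(25265/24796))/(4969/3600) = -5025/6199.

α = 1.019, β = -0.811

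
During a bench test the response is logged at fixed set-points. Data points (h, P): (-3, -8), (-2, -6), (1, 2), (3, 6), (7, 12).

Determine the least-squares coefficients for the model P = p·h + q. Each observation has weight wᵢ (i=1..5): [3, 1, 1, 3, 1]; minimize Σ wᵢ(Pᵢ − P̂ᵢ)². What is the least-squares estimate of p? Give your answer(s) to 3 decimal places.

p = 2.141

The normal system AᵀWA·[p, q]ᵀ = AᵀWP is [[108, 6]; [6, 9]]·[p, q]ᵀ = [224, 2]ᵀ.
Determinant 108·9 − 6² = 936.
p = (224·9 − 6·2)/936 = 167/78; q = (108·2 − 6·224)/936 = -47/39.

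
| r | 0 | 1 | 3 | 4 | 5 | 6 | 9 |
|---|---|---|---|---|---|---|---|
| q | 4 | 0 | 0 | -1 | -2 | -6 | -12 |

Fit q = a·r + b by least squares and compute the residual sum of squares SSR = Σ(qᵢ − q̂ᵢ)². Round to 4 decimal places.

SSR = 15.0714

With design matrix A, AᵀA = [[168, 28]; [28, 7]] and Aᵀq = [-158, -17]ᵀ.
Δ = 168·7 − 28² = 392.
a = ((-158)·7 − 28·(-17))/392 = -45/28; b = (168·(-17) − 28·(-158))/392 = 4.
Residuals: 0, -67/28, 23/28, 10/7, 57/28, -5/14, -43/28; SSR = 211/14.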